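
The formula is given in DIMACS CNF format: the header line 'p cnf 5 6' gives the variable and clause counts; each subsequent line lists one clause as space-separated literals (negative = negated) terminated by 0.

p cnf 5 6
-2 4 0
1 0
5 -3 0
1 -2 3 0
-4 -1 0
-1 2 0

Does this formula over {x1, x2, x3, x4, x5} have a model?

From the singleton clause (x1), x1 = True.
From the singleton clause (¬x4), x4 = False.
From the singleton clause (¬x2), x2 = False.
Now (x2) is unsatisfied and unit — conflict.
No assignment satisfies every clause.

Unsatisfiable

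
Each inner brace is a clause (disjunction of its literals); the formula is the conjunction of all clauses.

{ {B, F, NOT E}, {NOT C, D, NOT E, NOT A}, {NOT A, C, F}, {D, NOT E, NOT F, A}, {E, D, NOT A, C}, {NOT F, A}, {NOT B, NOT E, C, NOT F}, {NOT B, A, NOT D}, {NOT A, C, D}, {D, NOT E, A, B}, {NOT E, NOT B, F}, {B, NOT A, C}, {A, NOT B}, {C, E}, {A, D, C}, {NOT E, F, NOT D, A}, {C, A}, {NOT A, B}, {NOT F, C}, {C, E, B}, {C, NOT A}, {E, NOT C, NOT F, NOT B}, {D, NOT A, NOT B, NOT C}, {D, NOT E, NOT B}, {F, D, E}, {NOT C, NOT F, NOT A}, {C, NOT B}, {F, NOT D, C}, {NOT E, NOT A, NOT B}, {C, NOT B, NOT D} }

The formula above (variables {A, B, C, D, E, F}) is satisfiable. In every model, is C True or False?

Suppose C = false.
From the singleton clause (E), E = true.
From the singleton clause (A), A = true.
But (NOT A) is also a unit clause — contradiction.
So every satisfying assignment has C = True.

True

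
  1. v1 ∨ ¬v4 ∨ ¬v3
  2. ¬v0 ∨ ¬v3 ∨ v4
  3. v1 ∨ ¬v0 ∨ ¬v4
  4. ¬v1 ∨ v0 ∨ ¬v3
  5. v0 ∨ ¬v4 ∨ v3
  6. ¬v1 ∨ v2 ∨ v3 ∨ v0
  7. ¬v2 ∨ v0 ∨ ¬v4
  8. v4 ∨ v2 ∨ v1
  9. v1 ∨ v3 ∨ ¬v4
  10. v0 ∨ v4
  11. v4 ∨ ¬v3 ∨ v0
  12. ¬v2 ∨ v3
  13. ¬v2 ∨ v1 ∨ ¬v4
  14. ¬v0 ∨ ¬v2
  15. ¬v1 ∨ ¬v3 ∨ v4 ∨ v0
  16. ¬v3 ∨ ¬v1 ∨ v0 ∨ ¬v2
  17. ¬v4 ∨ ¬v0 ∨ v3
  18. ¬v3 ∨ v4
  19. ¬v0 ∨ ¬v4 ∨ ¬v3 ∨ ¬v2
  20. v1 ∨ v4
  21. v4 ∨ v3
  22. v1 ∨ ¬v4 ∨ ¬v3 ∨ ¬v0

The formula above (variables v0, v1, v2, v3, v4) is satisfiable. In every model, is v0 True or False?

True

Suppose v0 = False.
(v4) alone gives v4 = True.
(v3) alone gives v3 = True.
(v1) alone gives v1 = True.
That conflicts with the unit clause (¬v1).
So every satisfying assignment has v0 = True.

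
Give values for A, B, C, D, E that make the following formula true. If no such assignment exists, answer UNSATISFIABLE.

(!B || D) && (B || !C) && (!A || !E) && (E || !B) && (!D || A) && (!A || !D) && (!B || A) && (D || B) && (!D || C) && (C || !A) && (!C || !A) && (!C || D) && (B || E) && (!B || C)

Branch on B: set B = false.
From the singleton clause (!C), C = false.
From the singleton clause (D), D = true.
Now (!D) is unsatisfied and unit — conflict.
Undo B and try B = true.
From the singleton clause (D), D = true.
From the singleton clause (E), E = true.
From the singleton clause (!A), A = false.
Now (A) is unsatisfied and unit — conflict.
Neither B = true nor B = false works.

UNSATISFIABLE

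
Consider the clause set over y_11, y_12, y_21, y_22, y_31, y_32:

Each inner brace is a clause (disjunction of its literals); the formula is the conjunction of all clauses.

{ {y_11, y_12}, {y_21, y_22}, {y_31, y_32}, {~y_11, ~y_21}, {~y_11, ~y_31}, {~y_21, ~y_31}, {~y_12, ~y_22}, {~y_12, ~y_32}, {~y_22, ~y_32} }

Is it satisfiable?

Suppose y_11 = 1.
From the singleton clause (~y_21), y_21 = 0.
From the singleton clause (y_22), y_22 = 1.
From the singleton clause (~y_31), y_31 = 0.
From the singleton clause (y_32), y_32 = 1.
Now (~y_32) is unsatisfied and unit — conflict.
So y_11 must be the other value — set y_11 = 0.
From the singleton clause (y_12), y_12 = 1.
From the singleton clause (~y_22), y_22 = 0.
From the singleton clause (y_21), y_21 = 1.
From the singleton clause (~y_31), y_31 = 0.
From the singleton clause (y_32), y_32 = 1.
Now (~y_32) is unsatisfied and unit — conflict.
Either choice for y_11 ends in contradiction.
No assignment satisfies every clause.

Unsatisfiable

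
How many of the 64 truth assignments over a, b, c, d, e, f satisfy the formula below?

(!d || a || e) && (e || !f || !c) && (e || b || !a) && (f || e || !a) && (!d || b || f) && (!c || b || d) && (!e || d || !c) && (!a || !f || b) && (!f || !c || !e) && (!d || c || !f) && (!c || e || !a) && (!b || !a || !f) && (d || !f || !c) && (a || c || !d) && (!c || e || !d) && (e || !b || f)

There are 2^6 = 64 truth assignments over (a, b, c, d, e, f).
Split on d. With d = true, the clauses containing d are satisfied and !d drops from the rest; 3 of the 2^5 = 32 assignments to the other variables satisfy what remains.
With d = false, by the same count on the reduced clause set, 9 assignments work.
(One model: a=F, b=F, c=F, d=F, e=F, f=F.)
Total: 3 + 9 = 12.

12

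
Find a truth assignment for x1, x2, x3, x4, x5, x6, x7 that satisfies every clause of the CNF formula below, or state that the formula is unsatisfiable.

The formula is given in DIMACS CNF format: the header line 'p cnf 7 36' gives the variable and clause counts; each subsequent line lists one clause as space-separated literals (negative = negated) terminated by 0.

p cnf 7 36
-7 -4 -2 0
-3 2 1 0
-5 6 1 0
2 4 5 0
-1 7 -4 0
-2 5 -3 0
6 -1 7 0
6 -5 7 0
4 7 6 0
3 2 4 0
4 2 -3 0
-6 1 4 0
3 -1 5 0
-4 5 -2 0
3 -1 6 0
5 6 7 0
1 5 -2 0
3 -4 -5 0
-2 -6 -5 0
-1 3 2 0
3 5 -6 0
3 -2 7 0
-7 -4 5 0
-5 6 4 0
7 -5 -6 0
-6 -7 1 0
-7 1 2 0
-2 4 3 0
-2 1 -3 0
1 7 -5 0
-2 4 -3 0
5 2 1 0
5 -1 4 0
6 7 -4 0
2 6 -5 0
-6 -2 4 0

x1: True; x2: False; x3: True; x4: True; x5: True; x6: True; x7: True

Case x7 = True:
Case x4 = True:
From the singleton clause (¬x2), x2 = False.
From the singleton clause (x5), x5 = True.
From the singleton clause (x3), x3 = True.
From the singleton clause (x1), x1 = True.
From the singleton clause (x6), x6 = True.
All clauses are satisfied.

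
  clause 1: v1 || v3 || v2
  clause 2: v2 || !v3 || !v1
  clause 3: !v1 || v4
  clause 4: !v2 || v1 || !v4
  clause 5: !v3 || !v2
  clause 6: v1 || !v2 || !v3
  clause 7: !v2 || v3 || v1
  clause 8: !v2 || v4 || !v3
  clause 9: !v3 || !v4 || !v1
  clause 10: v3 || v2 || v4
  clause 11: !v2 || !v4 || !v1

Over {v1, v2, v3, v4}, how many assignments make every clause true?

3

There are 2^4 = 16 truth assignments over (v1, v2, v3, v4).
Split on v1. With v1 = true, the clauses containing v1 are satisfied and !v1 drops from the rest; 1 of the 2^3 = 8 assignments to the other variables satisfy what remains.
With v1 = false, by the same count on the reduced clause set, 2 assignments work.
(One model: v1=F, v2=F, v3=T, v4=F.)
Total: 1 + 2 = 3.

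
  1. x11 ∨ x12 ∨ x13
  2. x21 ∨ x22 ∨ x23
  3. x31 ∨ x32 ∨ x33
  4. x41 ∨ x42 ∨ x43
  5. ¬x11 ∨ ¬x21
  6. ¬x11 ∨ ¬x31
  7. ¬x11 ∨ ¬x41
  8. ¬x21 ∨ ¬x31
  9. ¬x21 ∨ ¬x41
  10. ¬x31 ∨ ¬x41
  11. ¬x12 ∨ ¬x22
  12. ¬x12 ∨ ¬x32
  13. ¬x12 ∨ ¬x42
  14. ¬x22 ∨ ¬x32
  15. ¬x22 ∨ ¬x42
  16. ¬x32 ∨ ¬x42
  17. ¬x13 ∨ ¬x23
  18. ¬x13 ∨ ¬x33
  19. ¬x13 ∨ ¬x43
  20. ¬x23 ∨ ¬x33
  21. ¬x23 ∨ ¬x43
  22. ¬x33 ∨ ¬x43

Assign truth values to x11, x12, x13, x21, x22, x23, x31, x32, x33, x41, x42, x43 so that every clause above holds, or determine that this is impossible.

Case x11 = False:
Case x12 = True:
From the singleton clause (¬x22), x22 = False.
From the singleton clause (¬x32), x32 = False.
From the singleton clause (¬x42), x42 = False.
Case x21 = True:
From the singleton clause (¬x31), x31 = False.
From the singleton clause (x33), x33 = True.
From the singleton clause (¬x41), x41 = False.
From the singleton clause (x43), x43 = True.
That conflicts with the unit clause (¬x43).
Undo x21 and try x21 = False.
From the singleton clause (x23), x23 = True.
From the singleton clause (¬x13), x13 = False.
From the singleton clause (¬x33), x33 = False.
From the singleton clause (x31), x31 = True.
From the singleton clause (¬x41), x41 = False.
From the singleton clause (x43), x43 = True.
That conflicts with the unit clause (¬x43).
Either choice for x21 ends in contradiction.
Undo x12 and try x12 = False.
From the singleton clause (x13), x13 = True.
From the singleton clause (¬x23), x23 = False.
From the singleton clause (¬x33), x33 = False.
From the singleton clause (¬x43), x43 = False.
Case x21 = True:
From the singleton clause (¬x31), x31 = False.
From the singleton clause (x32), x32 = True.
From the singleton clause (¬x41), x41 = False.
From the singleton clause (x42), x42 = True.
That conflicts with the unit clause (¬x42).
Undo x21 and try x21 = False.
From the singleton clause (x22), x22 = True.
From the singleton clause (¬x32), x32 = False.
From the singleton clause (x31), x31 = True.
From the singleton clause (¬x41), x41 = False.
From the singleton clause (x42), x42 = True.
That conflicts with the unit clause (¬x42).
Either choice for x21 ends in contradiction.
Either choice for x12 ends in contradiction.
Undo x11 and try x11 = True.
From the singleton clause (¬x21), x21 = False.
From the singleton clause (¬x31), x31 = False.
From the singleton clause (¬x41), x41 = False.
Case x22 = True:
From the singleton clause (¬x12), x12 = False.
From the singleton clause (¬x32), x32 = False.
From the singleton clause (x33), x33 = True.
From the singleton clause (¬x42), x42 = False.
From the singleton clause (x43), x43 = True.
That conflicts with the unit clause (¬x43).
Undo x22 and try x22 = False.
From the singleton clause (x23), x23 = True.
From the singleton clause (¬x13), x13 = False.
From the singleton clause (¬x33), x33 = False.
From the singleton clause (x32), x32 = True.
From the singleton clause (¬x12), x12 = False.
From the singleton clause (¬x42), x42 = False.
From the singleton clause (x43), x43 = True.
That conflicts with the unit clause (¬x43).
Either choice for x22 ends in contradiction.
Either choice for x11 ends in contradiction.

UNSATISFIABLE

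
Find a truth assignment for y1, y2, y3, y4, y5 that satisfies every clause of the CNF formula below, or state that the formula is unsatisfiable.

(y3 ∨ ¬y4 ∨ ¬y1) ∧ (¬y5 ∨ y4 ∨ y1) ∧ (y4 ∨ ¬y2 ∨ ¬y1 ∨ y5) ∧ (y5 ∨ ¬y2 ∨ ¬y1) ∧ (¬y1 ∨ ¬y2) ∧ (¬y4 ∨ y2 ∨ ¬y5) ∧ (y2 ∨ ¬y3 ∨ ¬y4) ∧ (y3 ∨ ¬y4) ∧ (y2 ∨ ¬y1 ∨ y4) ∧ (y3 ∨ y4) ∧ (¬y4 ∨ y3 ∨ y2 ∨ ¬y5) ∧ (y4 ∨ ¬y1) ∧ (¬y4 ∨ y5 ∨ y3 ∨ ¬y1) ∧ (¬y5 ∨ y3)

y1 ↦ False; y2 ↦ True; y3 ↦ True; y4 ↦ True; y5 ↦ True

Case y1 = False:
Case y5 = True:
Unit clause (y4) forces y4 = True.
Unit clause (y2) forces y2 = True.
Unit clause (y3) forces y3 = True.
Every clause now holds.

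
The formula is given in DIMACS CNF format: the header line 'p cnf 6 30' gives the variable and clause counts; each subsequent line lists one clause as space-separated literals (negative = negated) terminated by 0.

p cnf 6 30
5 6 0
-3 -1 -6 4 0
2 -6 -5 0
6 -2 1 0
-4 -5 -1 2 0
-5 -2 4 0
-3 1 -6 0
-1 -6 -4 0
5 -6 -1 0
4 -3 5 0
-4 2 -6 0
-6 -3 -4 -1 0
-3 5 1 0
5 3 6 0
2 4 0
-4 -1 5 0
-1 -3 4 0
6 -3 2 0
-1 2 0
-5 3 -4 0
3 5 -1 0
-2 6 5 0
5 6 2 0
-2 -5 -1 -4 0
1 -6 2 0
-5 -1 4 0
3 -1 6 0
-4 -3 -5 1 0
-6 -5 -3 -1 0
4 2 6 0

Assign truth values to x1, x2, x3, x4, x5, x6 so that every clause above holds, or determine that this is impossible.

Case x5 = False:
From the singleton clause (x6), x6 = True.
From the singleton clause (¬x1), x1 = False.
From the singleton clause (¬x3), x3 = False.
From the singleton clause (x2), x2 = True.
Every clause is now satisfied; x4 is unconstrained.

x1: False; x2: True; x3: False; x4: False; x5: False; x6: True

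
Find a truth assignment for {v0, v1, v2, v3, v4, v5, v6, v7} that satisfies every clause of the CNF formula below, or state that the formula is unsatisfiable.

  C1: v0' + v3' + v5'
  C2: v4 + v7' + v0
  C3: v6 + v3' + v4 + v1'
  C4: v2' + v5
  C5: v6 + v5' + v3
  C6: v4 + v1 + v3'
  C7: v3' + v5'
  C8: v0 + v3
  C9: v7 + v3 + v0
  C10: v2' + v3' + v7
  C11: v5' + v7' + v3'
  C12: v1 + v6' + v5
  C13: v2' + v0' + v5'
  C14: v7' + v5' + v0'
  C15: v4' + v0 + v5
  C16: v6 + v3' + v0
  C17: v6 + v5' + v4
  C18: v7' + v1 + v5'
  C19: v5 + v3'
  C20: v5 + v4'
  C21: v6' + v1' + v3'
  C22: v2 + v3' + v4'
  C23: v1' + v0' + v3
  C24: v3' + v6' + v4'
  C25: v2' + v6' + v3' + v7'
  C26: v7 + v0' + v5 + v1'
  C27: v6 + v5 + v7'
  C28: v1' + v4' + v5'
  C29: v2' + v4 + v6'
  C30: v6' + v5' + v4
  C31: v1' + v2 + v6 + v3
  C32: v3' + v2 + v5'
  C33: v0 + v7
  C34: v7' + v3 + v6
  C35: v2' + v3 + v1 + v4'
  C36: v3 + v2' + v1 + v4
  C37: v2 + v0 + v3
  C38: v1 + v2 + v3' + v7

Suppose v2 = 0.
Suppose v3 = 0.
The clause (v0) is unit, so v0 = 1.
The clause (v1') is unit, so v1 = 0.
Suppose v6 = 0.
The clause (v5') is unit, so v5 = 0.
The clause (v4') is unit, so v4 = 0.
The clause (v7') is unit, so v7 = 0.
Every clause now holds.

v0=1,  v1=0,  v2=0,  v3=0,  v4=0,  v5=0,  v6=0,  v7=0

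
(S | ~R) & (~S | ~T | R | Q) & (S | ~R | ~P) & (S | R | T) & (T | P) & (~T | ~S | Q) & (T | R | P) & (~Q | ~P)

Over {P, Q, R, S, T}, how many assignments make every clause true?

7

There are 2^5 = 32 truth assignments over (P, Q, R, S, T).
Split on T. With T = 1, the clauses containing T are satisfied and ~T drops from the rest; 5 of the 2^4 = 16 assignments to the other variables satisfy what remains.
With T = 0, by the same count on the reduced clause set, 2 assignments work.
Total: 5 + 2 = 7.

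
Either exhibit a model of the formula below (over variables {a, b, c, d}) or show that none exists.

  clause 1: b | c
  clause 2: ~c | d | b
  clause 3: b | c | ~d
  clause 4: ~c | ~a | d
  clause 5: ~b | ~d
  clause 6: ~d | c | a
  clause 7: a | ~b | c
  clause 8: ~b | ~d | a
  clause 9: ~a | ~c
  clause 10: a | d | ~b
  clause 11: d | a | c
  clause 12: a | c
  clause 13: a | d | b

a: 0; b: 0; c: 1; d: 1

Case b = 0:
The clause (c) is unit, so c = 1.
The clause (d) is unit, so d = 1.
The clause (~a) is unit, so a = 0.
This assignment satisfies each clause.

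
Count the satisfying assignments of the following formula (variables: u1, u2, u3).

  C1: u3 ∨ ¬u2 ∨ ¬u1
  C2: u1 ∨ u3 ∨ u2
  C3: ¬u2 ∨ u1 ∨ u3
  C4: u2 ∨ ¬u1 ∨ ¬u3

There are 2^3 = 8 truth assignments over (u1, u2, u3).
Split on u1. With u1 = True, the clauses containing u1 are satisfied and ¬u1 drops from the rest; 2 of the 2^2 = 4 assignments to the other variables satisfy what remains.
With u1 = False, by the same count on the reduced clause set, 2 assignments work.
(One model: u1=F, u2=F, u3=T.)
Total: 2 + 2 = 4.

4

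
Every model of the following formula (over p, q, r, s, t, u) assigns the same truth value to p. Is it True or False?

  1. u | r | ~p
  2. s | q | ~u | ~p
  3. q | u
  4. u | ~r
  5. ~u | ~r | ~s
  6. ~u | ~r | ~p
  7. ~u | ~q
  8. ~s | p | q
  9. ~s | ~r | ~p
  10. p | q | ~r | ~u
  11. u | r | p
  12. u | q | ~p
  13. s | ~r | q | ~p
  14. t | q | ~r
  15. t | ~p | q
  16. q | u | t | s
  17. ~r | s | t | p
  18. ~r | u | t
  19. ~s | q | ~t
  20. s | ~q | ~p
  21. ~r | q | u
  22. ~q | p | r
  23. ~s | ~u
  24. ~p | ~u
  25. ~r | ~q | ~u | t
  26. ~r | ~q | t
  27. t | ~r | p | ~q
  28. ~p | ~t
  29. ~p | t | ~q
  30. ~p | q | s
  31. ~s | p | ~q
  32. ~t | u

False

Suppose p = 1.
The clause (~u) is unit, so u = 0.
The clause (r) is unit, so r = 1.
But (~r) is also a unit clause — contradiction.
So every satisfying assignment has p = False.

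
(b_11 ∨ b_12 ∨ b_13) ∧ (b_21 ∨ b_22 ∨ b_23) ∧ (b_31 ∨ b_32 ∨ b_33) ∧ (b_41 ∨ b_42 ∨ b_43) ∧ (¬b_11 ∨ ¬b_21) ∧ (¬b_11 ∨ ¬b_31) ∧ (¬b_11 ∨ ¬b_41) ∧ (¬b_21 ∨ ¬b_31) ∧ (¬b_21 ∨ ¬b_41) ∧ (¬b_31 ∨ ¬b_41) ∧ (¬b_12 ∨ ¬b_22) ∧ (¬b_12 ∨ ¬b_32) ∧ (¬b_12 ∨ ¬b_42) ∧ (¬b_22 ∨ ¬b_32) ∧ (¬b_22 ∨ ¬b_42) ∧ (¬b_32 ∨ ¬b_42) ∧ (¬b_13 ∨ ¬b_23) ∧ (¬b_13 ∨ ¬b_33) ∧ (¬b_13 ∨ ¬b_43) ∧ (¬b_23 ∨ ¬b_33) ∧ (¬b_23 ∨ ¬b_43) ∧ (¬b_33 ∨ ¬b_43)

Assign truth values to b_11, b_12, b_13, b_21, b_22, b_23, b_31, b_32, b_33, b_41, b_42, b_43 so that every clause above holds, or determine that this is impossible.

Try b_11 = False.
Try b_12 = True.
Unit clause (¬b_22) forces b_22 = False.
Unit clause (¬b_32) forces b_32 = False.
Unit clause (¬b_42) forces b_42 = False.
Try b_21 = True.
Unit clause (¬b_31) forces b_31 = False.
Unit clause (b_33) forces b_33 = True.
Unit clause (¬b_41) forces b_41 = False.
Unit clause (b_43) forces b_43 = True.
Now (¬b_43) is unsatisfied and unit — conflict.
So b_21 must be the other value — set b_21 = False.
Unit clause (b_23) forces b_23 = True.
Unit clause (¬b_13) forces b_13 = False.
Unit clause (¬b_33) forces b_33 = False.
Unit clause (b_31) forces b_31 = True.
Unit clause (¬b_41) forces b_41 = False.
Unit clause (b_43) forces b_43 = True.
Now (¬b_43) is unsatisfied and unit — conflict.
Either choice for b_21 ends in contradiction.
So b_12 must be the other value — set b_12 = False.
Unit clause (b_13) forces b_13 = True.
Unit clause (¬b_23) forces b_23 = False.
Unit clause (¬b_33) forces b_33 = False.
Unit clause (¬b_43) forces b_43 = False.
Try b_21 = True.
Unit clause (¬b_31) forces b_31 = False.
Unit clause (b_32) forces b_32 = True.
Unit clause (¬b_41) forces b_41 = False.
Unit clause (b_42) forces b_42 = True.
Now (¬b_42) is unsatisfied and unit — conflict.
So b_21 must be the other value — set b_21 = False.
Unit clause (b_22) forces b_22 = True.
Unit clause (¬b_32) forces b_32 = False.
Unit clause (b_31) forces b_31 = True.
Unit clause (¬b_41) forces b_41 = False.
Unit clause (b_42) forces b_42 = True.
Now (¬b_42) is unsatisfied and unit — conflict.
Either choice for b_21 ends in contradiction.
Either choice for b_12 ends in contradiction.
So b_11 must be the other value — set b_11 = True.
Unit clause (¬b_21) forces b_21 = False.
Unit clause (¬b_31) forces b_31 = False.
Unit clause (¬b_41) forces b_41 = False.
Try b_22 = True.
Unit clause (¬b_12) forces b_12 = False.
Unit clause (¬b_32) forces b_32 = False.
Unit clause (b_33) forces b_33 = True.
Unit clause (¬b_42) forces b_42 = False.
Unit clause (b_43) forces b_43 = True.
Now (¬b_43) is unsatisfied and unit — conflict.
So b_22 must be the other value — set b_22 = False.
Unit clause (b_23) forces b_23 = True.
Unit clause (¬b_13) forces b_13 = False.
Unit clause (¬b_33) forces b_33 = False.
Unit clause (b_32) forces b_32 = True.
Unit clause (¬b_12) forces b_12 = False.
Unit clause (¬b_42) forces b_42 = False.
Unit clause (b_43) forces b_43 = True.
Now (¬b_43) is unsatisfied and unit — conflict.
Either choice for b_22 ends in contradiction.
Either choice for b_11 ends in contradiction.

UNSATISFIABLE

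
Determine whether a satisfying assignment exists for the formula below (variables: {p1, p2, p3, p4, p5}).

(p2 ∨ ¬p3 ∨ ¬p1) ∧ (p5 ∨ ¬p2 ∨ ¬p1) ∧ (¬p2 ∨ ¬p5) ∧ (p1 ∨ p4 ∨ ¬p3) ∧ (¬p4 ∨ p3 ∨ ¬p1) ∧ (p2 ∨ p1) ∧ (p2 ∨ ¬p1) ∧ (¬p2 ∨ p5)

Suppose p2 = False.
Unit clause (p1) forces p1 = True.
Now (¬p1) is unsatisfied and unit — conflict.
That branch fails; take p2 = True instead.
Unit clause (¬p5) forces p5 = False.
Now (p5) is unsatisfied and unit — conflict.
Neither p2 = True nor p2 = False works.
No assignment satisfies every clause.

Unsatisfiable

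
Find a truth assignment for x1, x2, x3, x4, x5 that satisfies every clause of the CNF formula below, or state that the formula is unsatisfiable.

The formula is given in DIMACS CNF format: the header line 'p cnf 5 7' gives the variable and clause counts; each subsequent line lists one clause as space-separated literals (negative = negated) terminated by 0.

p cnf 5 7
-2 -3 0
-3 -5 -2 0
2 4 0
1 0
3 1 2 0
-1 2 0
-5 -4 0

(x1) alone gives x1 = True.
(x2) alone gives x2 = True.
(¬x3) alone gives x3 = False.
Suppose x5 = False.
No clause remains; x4 is free.

x1=True; x2=True; x3=False; x4=False; x5=False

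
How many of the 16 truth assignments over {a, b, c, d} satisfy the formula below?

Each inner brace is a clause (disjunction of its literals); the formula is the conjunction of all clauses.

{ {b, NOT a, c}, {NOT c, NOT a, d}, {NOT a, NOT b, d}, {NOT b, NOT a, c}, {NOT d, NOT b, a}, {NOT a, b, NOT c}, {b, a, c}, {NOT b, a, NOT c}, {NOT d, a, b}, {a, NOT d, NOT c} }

3

There are 2^4 = 16 truth assignments over (a, b, c, d).
Check each against the 10 clauses (columns in the order a, b, c, d):
  F F F F  ✗ fails (b OR a OR c)
  F F F T  ✗ fails (b OR a OR c)
  F F T F  ✓ satisfies all
  F F T T  ✗ fails (NOT d OR a OR b)
  F T F F  ✓ satisfies all
  F T F T  ✗ fails (NOT d OR NOT b OR a)
  F T T F  ✗ fails (NOT b OR a OR NOT c)
  F T T T  ✗ fails (NOT d OR NOT b OR a)
  T F F F  ✗ fails (b OR NOT a OR c)
  T F F T  ✗ fails (b OR NOT a OR c)
  T F T F  ✗ fails (NOT c OR NOT a OR d)
  T F T T  ✗ fails (NOT a OR b OR NOT c)
  T T F F  ✗ fails (NOT a OR NOT b OR d)
  T T F T  ✗ fails (NOT b OR NOT a OR c)
  T T T F  ✗ fails (NOT c OR NOT a OR d)
  T T T T  ✓ satisfies all
3 of the 16 rows are models.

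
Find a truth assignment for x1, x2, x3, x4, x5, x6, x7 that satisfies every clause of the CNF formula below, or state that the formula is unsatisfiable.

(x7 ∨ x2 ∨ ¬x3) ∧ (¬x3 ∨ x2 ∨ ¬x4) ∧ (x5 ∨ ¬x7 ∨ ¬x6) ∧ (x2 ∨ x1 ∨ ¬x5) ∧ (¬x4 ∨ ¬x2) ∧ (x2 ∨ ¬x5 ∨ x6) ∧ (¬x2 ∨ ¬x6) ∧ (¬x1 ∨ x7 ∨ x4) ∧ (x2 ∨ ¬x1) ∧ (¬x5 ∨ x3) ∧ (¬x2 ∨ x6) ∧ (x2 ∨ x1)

UNSATISFIABLE

Branch on x4: set x4 = False.
Branch on x2: set x2 = False.
Unit clause (¬x1) forces x1 = False.
That conflicts with the unit clause (x1).
Undo x2 and try x2 = True.
Unit clause (¬x6) forces x6 = False.
That conflicts with the unit clause (x6).
Neither x2 = True nor x2 = False works.
Undo x4 and try x4 = True.
Unit clause (¬x2) forces x2 = False.
Unit clause (¬x3) forces x3 = False.
Unit clause (¬x1) forces x1 = False.
That conflicts with the unit clause (x1).
Neither x4 = True nor x4 = False works.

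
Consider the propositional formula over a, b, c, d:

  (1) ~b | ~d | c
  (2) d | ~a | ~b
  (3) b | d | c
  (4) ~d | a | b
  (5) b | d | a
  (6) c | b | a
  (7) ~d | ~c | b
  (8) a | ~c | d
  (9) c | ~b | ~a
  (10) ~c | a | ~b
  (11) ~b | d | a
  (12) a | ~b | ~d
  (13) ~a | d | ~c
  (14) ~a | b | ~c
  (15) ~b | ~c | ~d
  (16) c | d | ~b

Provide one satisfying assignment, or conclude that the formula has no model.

a ↦ 1,  b ↦ 0,  c ↦ 0,  d ↦ 1

Case b = 0:
Case d = 1:
From the singleton clause (a), a = 1.
From the singleton clause (~c), c = 0.
Every clause now holds.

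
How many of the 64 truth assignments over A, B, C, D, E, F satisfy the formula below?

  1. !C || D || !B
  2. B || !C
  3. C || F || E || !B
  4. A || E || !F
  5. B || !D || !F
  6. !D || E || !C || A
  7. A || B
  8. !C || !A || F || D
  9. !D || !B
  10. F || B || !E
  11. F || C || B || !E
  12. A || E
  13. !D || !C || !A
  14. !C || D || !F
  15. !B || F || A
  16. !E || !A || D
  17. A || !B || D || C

4

There are 2^6 = 64 truth assignments over (A, B, C, D, E, F).
Split on B. With B = true, the clauses containing B are satisfied and !B drops from the rest; 1 of the 2^5 = 32 assignments to the other variables satisfy what remains.
With B = false, by the same count on the reduced clause set, 3 assignments work.
(One model: A=T, B=F, C=F, D=F, E=F, F=F.)
Total: 1 + 3 = 4.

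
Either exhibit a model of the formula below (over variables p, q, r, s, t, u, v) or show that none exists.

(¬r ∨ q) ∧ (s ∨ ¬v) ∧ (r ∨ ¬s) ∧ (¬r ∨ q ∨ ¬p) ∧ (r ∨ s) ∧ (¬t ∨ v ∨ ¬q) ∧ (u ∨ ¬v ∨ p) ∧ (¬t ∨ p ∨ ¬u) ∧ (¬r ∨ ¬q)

Suppose r = False.
The clause (¬s) is unit, so s = False.
That conflicts with the unit clause (s).
Undo r and try r = True.
The clause (q) is unit, so q = True.
That conflicts with the unit clause (¬q).
Neither r = True nor r = False works.

UNSATISFIABLE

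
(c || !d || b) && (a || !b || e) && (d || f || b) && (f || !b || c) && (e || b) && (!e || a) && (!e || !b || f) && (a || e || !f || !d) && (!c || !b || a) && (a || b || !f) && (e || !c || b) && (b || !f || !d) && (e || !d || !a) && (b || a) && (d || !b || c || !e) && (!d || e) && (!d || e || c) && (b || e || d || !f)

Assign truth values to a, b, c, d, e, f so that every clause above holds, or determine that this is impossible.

a ↦ true, b ↦ false, c ↦ true, d ↦ true, e ↦ true, f ↦ false

Suppose e = true.
The clause (a) is unit, so a = true.
Suppose b = false.
Suppose c = true.
Suppose d = true.
The clause (!f) is unit, so f = false.
All clauses are satisfied.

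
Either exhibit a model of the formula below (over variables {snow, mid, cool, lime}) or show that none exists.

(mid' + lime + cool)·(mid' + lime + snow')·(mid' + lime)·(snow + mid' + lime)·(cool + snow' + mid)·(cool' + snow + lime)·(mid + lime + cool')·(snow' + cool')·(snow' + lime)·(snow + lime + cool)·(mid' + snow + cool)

snow: 0, mid: 0, cool: 1, lime: 1

Case mid = 0:
Case cool = 1:
(lime) alone gives lime = 1.
(snow') alone gives snow = 0.
All clauses are satisfied.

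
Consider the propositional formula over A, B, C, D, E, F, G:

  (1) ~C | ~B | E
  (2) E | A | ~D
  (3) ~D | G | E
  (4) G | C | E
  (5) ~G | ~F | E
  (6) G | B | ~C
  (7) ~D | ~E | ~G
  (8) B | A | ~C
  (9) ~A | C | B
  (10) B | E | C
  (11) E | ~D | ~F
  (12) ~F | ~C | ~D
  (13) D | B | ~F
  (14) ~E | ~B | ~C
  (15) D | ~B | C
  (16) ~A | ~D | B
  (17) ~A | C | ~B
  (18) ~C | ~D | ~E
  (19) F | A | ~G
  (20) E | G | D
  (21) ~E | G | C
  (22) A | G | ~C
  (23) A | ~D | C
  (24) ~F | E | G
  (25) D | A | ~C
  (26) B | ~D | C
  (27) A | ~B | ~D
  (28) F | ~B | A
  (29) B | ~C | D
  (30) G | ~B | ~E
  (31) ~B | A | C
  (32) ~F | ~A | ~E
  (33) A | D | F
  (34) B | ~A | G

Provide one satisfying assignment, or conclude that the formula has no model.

UNSATISFIABLE

Try C = 0.
Try G = 1.
Try F = 0.
From the singleton clause (A), A = 1.
From the singleton clause (B), B = 1.
But (~B) is also a unit clause — contradiction.
Undo F and try F = 1.
From the singleton clause (E), E = 1.
From the singleton clause (~D), D = 0.
From the singleton clause (B), B = 1.
But (~B) is also a unit clause — contradiction.
Either choice for F ends in contradiction.
Undo G and try G = 0.
From the singleton clause (E), E = 1.
But (~E) is also a unit clause — contradiction.
Either choice for G ends in contradiction.
Undo C and try C = 1.
Try B = 0.
From the singleton clause (G), G = 1.
From the singleton clause (A), A = 1.
From the singleton clause (~D), D = 0.
But (D) is also a unit clause — contradiction.
Undo B and try B = 1.
From the singleton clause (E), E = 1.
But (~E) is also a unit clause — contradiction.
Either choice for B ends in contradiction.
Either choice for C ends in contradiction.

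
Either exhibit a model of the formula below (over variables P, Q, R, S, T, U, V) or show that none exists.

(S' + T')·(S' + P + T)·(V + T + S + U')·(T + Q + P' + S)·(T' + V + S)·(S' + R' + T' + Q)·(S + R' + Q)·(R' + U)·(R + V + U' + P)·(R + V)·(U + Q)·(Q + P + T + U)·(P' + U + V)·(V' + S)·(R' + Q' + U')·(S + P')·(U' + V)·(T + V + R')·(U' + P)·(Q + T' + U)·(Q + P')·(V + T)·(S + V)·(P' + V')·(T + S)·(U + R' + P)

UNSATISFIABLE

Suppose S = 0.
From the singleton clause (V'), V = 0.
That conflicts with the unit clause (V).
Undo S and try S = 1.
From the singleton clause (T'), T = 0.
From the singleton clause (P), P = 1.
From the singleton clause (Q), Q = 1.
From the singleton clause (V), V = 1.
That conflicts with the unit clause (V').
Neither S = 1 nor S = 0 works.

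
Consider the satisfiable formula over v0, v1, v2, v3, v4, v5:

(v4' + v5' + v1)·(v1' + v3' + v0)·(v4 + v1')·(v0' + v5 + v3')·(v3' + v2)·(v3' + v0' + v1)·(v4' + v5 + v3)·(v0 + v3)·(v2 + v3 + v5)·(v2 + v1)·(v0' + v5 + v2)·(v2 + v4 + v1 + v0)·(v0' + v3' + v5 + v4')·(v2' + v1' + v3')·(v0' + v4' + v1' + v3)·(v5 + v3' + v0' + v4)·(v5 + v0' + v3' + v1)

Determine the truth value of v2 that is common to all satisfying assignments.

True

Suppose v2 = 0.
Unit clause (v3') forces v3 = 0.
Unit clause (v0) forces v0 = 1.
Unit clause (v5) forces v5 = 1.
Unit clause (v1) forces v1 = 1.
Unit clause (v4) forces v4 = 1.
That conflicts with the unit clause (v4').
So every satisfying assignment has v2 = True.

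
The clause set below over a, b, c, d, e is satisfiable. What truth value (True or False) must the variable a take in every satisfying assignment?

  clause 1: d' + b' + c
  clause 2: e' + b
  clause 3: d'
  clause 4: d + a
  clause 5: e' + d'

True

Suppose a = 0.
Unit clause (d') forces d = 0.
That conflicts with the unit clause (d).
So every satisfying assignment has a = True.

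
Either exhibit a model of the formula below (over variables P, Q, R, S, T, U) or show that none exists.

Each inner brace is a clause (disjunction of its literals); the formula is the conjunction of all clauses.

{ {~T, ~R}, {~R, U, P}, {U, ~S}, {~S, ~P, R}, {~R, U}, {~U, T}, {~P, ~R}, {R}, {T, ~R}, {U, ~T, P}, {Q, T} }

UNSATISFIABLE

The clause (R) is unit, so R = 1.
The clause (~T) is unit, so T = 0.
That conflicts with the unit clause (T).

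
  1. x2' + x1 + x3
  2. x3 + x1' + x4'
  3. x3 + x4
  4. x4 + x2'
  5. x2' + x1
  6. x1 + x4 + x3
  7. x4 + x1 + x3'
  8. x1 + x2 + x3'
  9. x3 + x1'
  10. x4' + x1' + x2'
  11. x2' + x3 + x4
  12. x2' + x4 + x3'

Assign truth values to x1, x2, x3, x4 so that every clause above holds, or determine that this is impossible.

Branch on x3: set x3 = 1.
Branch on x4: set x4 = 0.
Unit clause (x2') forces x2 = 0.
Unit clause (x1) forces x1 = 1.
Every clause now holds.

x1=1; x2=0; x3=1; x4=0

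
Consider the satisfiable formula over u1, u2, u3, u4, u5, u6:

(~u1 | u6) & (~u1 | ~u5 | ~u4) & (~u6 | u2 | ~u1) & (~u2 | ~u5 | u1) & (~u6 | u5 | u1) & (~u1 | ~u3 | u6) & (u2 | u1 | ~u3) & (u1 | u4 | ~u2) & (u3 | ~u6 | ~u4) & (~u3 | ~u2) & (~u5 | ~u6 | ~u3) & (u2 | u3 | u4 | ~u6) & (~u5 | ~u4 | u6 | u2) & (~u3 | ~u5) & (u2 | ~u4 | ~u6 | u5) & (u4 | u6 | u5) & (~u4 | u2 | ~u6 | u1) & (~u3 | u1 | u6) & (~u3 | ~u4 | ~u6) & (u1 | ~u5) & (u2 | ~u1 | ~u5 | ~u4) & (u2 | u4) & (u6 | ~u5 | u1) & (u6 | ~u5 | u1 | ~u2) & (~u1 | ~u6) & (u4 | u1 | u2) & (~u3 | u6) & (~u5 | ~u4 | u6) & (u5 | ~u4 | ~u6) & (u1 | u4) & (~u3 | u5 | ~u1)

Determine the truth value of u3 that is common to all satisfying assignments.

Suppose u3 = 1.
The clause (~u2) is unit, so u2 = 0.
The clause (u1) is unit, so u1 = 1.
The clause (u6) is unit, so u6 = 1.
But (~u6) is also a unit clause — contradiction.
So every satisfying assignment has u3 = False.

False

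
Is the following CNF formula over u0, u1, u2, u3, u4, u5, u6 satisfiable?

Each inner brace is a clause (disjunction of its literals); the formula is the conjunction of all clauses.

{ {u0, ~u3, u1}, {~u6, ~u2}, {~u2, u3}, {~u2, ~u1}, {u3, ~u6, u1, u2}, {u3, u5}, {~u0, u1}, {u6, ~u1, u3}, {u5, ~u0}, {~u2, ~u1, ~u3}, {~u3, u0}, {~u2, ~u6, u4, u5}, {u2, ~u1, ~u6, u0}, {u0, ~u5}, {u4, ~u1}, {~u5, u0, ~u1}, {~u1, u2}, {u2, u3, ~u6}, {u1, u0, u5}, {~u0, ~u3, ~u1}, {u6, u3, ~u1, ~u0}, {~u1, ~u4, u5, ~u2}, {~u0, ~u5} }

Unsatisfiable

Case u6 = 0:
Case u2 = 0:
From the singleton clause (~u1), u1 = 0.
From the singleton clause (~u0), u0 = 0.
From the singleton clause (~u3), u3 = 0.
From the singleton clause (u5), u5 = 1.
That conflicts with the unit clause (~u5).
So u2 must be the other value — set u2 = 1.
From the singleton clause (u3), u3 = 1.
From the singleton clause (~u1), u1 = 0.
From the singleton clause (u0), u0 = 1.
That conflicts with the unit clause (~u0).
Either choice for u2 ends in contradiction.
So u6 must be the other value — set u6 = 1.
From the singleton clause (~u2), u2 = 0.
From the singleton clause (~u1), u1 = 0.
From the singleton clause (u3), u3 = 1.
From the singleton clause (u0), u0 = 1.
That conflicts with the unit clause (~u0).
Either choice for u6 ends in contradiction.
No assignment satisfies every clause.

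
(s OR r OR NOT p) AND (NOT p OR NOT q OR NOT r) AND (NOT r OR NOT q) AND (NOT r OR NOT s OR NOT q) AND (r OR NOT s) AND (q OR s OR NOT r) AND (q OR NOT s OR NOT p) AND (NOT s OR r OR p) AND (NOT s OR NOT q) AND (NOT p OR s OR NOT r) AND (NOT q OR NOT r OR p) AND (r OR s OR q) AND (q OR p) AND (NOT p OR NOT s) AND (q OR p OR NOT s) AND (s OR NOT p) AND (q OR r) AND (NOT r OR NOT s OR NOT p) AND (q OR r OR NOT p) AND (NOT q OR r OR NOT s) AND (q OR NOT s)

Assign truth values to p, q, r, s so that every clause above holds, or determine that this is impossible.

Try r = false.
From the singleton clause (NOT s), s = false.
From the singleton clause (NOT p), p = false.
From the singleton clause (q), q = true.
All clauses are satisfied.

p ↦ false; q ↦ true; r ↦ false; s ↦ false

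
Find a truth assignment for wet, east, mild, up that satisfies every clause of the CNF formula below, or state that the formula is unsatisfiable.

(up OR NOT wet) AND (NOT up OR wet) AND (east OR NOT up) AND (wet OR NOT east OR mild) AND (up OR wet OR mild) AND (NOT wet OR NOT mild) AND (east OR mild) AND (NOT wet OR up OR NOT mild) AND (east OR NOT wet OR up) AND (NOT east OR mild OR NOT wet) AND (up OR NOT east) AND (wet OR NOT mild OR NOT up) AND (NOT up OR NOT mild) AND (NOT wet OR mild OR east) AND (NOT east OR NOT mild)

wet=false, east=false, mild=true, up=false

Try up = false.
Unit clause (NOT wet) forces wet = false.
Unit clause (mild) forces mild = true.
Unit clause (NOT east) forces east = false.
All clauses are satisfied.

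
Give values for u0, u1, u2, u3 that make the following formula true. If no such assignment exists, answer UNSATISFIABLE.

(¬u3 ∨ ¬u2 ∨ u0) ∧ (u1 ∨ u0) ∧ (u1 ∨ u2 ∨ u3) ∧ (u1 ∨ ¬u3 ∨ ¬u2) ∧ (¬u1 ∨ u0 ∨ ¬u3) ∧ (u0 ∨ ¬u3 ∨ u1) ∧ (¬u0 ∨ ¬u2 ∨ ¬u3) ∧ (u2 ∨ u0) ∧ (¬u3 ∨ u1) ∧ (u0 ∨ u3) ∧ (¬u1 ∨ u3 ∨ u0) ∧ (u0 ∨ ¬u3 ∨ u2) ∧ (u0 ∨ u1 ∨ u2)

u0: True,  u1: False,  u2: True,  u3: False

Branch on u1: set u1 = False.
From the singleton clause (u0), u0 = True.
From the singleton clause (¬u3), u3 = False.
From the singleton clause (u2), u2 = True.
Every clause now holds.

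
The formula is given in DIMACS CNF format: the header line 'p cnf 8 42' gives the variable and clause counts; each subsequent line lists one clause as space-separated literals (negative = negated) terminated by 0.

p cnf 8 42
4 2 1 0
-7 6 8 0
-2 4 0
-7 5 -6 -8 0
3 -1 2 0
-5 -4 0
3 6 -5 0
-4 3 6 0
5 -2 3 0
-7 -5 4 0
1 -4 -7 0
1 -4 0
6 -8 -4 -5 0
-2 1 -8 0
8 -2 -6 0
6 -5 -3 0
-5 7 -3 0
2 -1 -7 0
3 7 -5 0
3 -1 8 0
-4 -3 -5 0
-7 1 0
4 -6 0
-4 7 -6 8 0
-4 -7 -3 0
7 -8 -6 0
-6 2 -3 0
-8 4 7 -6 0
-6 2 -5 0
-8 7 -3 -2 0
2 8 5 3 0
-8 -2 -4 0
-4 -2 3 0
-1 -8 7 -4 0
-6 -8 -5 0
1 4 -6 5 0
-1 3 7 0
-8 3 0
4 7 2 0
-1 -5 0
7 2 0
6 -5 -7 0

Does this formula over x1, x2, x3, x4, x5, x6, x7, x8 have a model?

Yes

Suppose x2 = True.
The clause (x4) is unit, so x4 = True.
The clause (¬x5) is unit, so x5 = False.
The clause (x3) is unit, so x3 = True.
The clause (x1) is unit, so x1 = True.
The clause (¬x7) is unit, so x7 = False.
The clause (¬x8) is unit, so x8 = False.
The clause (¬x6) is unit, so x6 = False.
All clauses are satisfied.
A satisfying assignment: x1 ↦ True,  x2 ↦ True,  x3 ↦ True,  x4 ↦ True,  x5 ↦ False,  x6 ↦ False,  x7 ↦ False,  x8 ↦ False.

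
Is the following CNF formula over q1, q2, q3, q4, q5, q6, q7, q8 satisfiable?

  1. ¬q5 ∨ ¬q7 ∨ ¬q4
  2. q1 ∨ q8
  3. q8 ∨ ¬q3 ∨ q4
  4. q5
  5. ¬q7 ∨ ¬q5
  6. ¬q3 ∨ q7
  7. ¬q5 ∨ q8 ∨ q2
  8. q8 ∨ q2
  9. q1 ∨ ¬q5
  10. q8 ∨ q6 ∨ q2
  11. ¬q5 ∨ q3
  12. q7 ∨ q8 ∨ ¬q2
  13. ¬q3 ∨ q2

Unsatisfiable

The clause (q5) is unit, so q5 = True.
The clause (¬q7) is unit, so q7 = False.
The clause (¬q3) is unit, so q3 = False.
That conflicts with the unit clause (q3).
No assignment satisfies every clause.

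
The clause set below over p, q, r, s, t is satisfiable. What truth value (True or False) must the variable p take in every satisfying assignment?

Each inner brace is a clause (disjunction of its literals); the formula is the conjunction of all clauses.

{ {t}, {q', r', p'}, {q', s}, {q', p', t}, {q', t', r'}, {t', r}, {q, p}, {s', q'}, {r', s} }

True

Suppose p = 0.
The clause (t) is unit, so t = 1.
The clause (r) is unit, so r = 1.
The clause (q') is unit, so q = 0.
That conflicts with the unit clause (q).
So every satisfying assignment has p = True.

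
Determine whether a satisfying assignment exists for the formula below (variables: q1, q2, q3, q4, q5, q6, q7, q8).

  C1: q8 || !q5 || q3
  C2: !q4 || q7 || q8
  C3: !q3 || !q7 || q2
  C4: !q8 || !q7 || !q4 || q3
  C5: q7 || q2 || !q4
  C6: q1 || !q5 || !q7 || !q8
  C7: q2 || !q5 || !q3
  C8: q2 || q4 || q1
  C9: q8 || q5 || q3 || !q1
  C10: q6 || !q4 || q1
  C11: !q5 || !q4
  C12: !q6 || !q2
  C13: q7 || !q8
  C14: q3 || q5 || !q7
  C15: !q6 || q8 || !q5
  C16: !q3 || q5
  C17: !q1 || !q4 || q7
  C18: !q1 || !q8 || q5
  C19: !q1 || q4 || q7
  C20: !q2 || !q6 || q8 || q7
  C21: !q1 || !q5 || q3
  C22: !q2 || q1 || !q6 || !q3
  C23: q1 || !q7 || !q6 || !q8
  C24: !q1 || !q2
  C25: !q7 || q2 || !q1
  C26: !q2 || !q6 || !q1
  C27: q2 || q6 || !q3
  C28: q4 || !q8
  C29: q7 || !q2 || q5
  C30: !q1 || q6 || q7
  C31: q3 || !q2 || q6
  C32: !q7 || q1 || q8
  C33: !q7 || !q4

Suppose q5 = true.
Unit clause (!q4) forces q4 = false.
Unit clause (!q8) forces q8 = false.
Unit clause (q3) forces q3 = true.
Unit clause (q2) forces q2 = true.
Unit clause (!q6) forces q6 = false.
Unit clause (!q1) forces q1 = false.
Unit clause (!q7) forces q7 = false.
This assignment satisfies each clause.
A satisfying assignment: q1: false; q2: true; q3: true; q4: false; q5: true; q6: false; q7: false; q8: false.

Satisfiable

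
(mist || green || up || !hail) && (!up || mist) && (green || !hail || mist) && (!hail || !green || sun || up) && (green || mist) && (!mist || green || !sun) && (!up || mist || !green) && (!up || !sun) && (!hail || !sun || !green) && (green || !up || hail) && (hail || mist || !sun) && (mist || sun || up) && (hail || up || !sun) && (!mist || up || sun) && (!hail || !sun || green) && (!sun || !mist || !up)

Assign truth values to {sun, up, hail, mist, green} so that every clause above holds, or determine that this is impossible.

Branch on up: set up = true.
(mist) alone gives mist = true.
(!sun) alone gives sun = false.
Branch on green: set green = true.
No clause remains; hail is free.

sun ↦ false,  up ↦ true,  hail ↦ false,  mist ↦ true,  green ↦ true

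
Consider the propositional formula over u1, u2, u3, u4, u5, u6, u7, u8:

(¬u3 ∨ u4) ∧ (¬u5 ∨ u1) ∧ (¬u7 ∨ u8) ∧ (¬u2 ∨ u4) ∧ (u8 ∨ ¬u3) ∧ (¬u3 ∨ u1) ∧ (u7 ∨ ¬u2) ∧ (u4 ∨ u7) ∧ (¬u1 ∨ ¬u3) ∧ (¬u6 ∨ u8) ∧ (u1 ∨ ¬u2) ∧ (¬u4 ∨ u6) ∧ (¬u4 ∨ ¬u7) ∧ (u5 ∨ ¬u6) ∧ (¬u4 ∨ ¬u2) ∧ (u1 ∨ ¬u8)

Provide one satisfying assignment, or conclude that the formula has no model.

Branch on u3: set u3 = False.
Branch on u5: set u5 = True.
Unit clause (u1) forces u1 = True.
Branch on u7: set u7 = True.
Unit clause (u8) forces u8 = True.
Unit clause (¬u4) forces u4 = False.
Unit clause (¬u2) forces u2 = False.
All clauses hold; u6 can take either value.

u1=True, u2=False, u3=False, u4=False, u5=True, u6=False, u7=True, u8=True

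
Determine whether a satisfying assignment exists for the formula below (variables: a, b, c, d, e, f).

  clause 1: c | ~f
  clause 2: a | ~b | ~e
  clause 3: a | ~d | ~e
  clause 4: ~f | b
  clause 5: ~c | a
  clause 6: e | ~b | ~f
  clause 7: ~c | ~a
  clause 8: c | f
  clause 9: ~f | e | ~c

Unsatisfiable

Case c = 1:
(a) alone gives a = 1.
But (~a) is also a unit clause — contradiction.
So c must be the other value — set c = 0.
(~f) alone gives f = 0.
But (f) is also a unit clause — contradiction.
Neither c = 1 nor c = 0 works.
No assignment satisfies every clause.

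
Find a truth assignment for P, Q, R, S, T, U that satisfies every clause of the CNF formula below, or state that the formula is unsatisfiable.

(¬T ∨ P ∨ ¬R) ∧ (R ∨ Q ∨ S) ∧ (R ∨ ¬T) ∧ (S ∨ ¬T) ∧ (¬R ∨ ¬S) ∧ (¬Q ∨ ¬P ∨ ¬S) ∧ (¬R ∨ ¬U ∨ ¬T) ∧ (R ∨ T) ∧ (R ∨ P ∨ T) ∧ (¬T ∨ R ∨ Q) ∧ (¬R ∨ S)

Branch on R: set R = True.
(¬S) alone gives S = False.
That conflicts with the unit clause (S).
Undo R and try R = False.
(¬T) alone gives T = False.
That conflicts with the unit clause (T).
Neither R = True nor R = False works.

UNSATISFIABLE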